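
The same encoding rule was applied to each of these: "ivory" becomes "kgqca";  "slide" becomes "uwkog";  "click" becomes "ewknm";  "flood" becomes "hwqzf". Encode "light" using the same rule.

Shifts by position in ivory: pos 0: i→k (+2), pos 1: v→g (+11), pos 2: o→q (+2), pos 3: r→c (+11) — repeating every 2. A repeating key of period 2 is used — shifts +2, +11 over and over.
For light: l+2=n, i+11=t, g+2=i, h+11=s, t+2=v.

ntisv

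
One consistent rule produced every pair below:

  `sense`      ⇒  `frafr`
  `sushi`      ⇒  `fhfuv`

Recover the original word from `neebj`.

arrow

Compare letters: s→f is +13, e→r is +13, n→a is +13 — a constant shift. It's a constant shift of +13 (ROT13).
Undoing it on neebj: n−13=a, e−13=r, e−13=r, b−13=o, j−13=w.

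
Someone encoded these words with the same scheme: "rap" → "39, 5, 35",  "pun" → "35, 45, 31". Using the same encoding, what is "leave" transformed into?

r(#18)→39 and a(#1)→5: differences scale by 2, so n = 2·pos + 3. With a=1..z=26, the number is 2·pos + 3.
Applying it to leave: l=12→27, e=5→13, a=1→5, v=22→47, e=5→13.

27, 13, 5, 47, 13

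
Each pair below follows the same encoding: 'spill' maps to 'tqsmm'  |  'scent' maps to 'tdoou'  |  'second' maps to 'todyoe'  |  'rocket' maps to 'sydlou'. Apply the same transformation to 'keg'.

The shift depends on letter class: consonant s→t is +1, but vowel i→s is +10. Vowels shift forward by 10 and consonants shift forward by 1.
For keg: k(cons)+1=l, e(vowel)+10=o, g(cons)+1=h.

loh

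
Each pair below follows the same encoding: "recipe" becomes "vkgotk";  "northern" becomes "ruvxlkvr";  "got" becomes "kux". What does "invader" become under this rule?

Two shifts are in play — +6 for a/e/i/o/u, +4 for every other letter.
For invader: i(vowel)+6=o, n(cons)+4=r, v(cons)+4=z, a(vowel)+6=g, d(cons)+4=h, e(vowel)+6=k, r(cons)+4=v.

orzghkv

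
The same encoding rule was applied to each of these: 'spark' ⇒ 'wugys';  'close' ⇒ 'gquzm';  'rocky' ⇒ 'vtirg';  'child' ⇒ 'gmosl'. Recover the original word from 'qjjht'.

Each letter shifts forward by (position + 4), i.e. 4, 5, 6, … — the shift grows by one for each successive letter.
Reversing it on qjjht: q−4=m, j−5=e, j−6=d, h−7=a, t−8=l.

medal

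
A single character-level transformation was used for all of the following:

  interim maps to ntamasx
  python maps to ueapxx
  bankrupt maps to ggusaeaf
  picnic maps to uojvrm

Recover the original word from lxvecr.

In interim: i→n is +5, n→t is +6, t→a is +7, e→m is +8 — the shift increases by 1 each position. The shift increases by 1 at each position, starting from +5: 5, 6, 7, ….
Reversing it on lxvecr: l−5=g, x−6=r, v−7=o, e−8=w, c−9=t, r−10=h.

growth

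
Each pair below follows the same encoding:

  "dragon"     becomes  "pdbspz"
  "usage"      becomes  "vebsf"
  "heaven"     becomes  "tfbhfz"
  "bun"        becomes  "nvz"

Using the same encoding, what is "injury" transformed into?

The rule splits by letter class: vowels +1, consonants +12.
Applying it to injury: i(vowel)+1=j, n(cons)+12=z, j(cons)+12=v, u(vowel)+1=v, r(cons)+12=d, y(cons)+12=k.

jzvvdk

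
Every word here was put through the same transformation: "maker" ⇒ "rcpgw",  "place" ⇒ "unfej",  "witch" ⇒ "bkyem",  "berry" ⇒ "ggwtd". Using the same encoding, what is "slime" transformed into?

Shifts by position in maker: pos 0: m→r (+5), pos 1: a→c (+2), pos 2: k→p (+5), pos 3: e→g (+2) — repeating every 2. The shifts repeat in a cycle of length 2: positions 0,1,… shift by +5, +2, then the pattern repeats.
For slime: s+5=x, l+2=n, i+5=n, m+2=o, e+5=j.

xnnoj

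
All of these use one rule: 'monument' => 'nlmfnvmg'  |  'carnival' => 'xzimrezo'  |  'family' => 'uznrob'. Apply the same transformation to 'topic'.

glkrx

Each pair mirrors across the alphabet (m↔n, o↔l, n↔m): positions sum to 25. This is the alphabet-reversal cipher (Atbash): a becomes z, b becomes y, etc.
On topic: t↔g, o↔l, p↔k, i↔r, c↔x.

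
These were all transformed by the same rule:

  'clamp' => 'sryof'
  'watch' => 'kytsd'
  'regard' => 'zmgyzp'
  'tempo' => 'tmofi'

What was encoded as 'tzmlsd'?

trench

c(2)→s(18) and l(11)→r(17) fit y≡23x+24 (mod 26); the inverse of 23 mod 26 is 17. Treating letters as 0–25, the rule is x ↦ 23x + 24 (mod 26).
Decoding tzmlsd: t(19)→17·(19−24)≡19=t; z(25)→17·(25−24)≡17=r; m(12)→17·(12−24)≡4=e; l(11)→17·(11−24)≡13=n; s(18)→17·(18−24)≡2=c; d(3)→17·(3−24)≡7=h (all mod 26).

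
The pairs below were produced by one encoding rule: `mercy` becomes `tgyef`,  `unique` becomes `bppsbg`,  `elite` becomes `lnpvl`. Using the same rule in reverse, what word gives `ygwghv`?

repeat

Shifts by position in mercy: pos 0: m→t (+7), pos 1: e→g (+2), pos 2: r→y (+7), pos 3: c→e (+2) — repeating every 2. It's a Vigenère-style cipher with numeric key [7,2]: position i shifts by key[i mod 2].
Decoding ygwghv: y−7=r, g−2=e, w−7=p, g−2=e, h−7=a, v−2=t.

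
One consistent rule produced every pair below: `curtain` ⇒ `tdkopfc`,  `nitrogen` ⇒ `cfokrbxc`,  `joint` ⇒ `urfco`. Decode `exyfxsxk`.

believer

c(2)→t(19) and u(20)→d(3) fit y≡15x+15 (mod 26); the inverse of 15 mod 26 is 7. This is an affine cipher: with a=0,…,z=25, each position x becomes (15x+15) mod 26.
Reversing it on exyfxsxk: e(4)→7·(4−15)≡1=b; x(23)→7·(23−15)≡4=e; y(24)→7·(24−15)≡11=l; f(5)→7·(5−15)≡8=i; x(23)→7·(23−15)≡4=e; s(18)→7·(18−15)≡21=v; x(23)→7·(23−15)≡4=e; k(10)→7·(10−15)≡17=r (all mod 26).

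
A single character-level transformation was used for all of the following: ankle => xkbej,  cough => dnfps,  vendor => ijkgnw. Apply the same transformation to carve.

This is an affine cipher: with a=0,…,z=25, each position x becomes (3x+23) mod 26.
For carve: c(2)→3·2+23≡3=d; a(0)→3·0+23≡23=x; r(17)→3·17+23≡22=w; v(21)→3·21+23≡8=i; e(4)→3·4+23≡9=j (all mod 26).

dxwij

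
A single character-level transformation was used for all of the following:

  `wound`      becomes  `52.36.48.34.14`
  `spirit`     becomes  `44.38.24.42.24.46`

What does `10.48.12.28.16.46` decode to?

Each letter becomes 2×(its alphabet position, a=1..z=26) + 6.
Decoding 10.48.12.28.16.46: 10→(10−6)÷2=2=b, 48→(48−6)÷2=21=u, 12→(12−6)÷2=3=c, 28→(28−6)÷2=11=k, 16→(16−6)÷2=5=e, 46→(46−6)÷2=20=t.

bucket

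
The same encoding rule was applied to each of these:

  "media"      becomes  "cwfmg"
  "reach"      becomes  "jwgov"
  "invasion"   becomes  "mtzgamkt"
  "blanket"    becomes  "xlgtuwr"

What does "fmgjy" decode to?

m(12)→c(2) and e(4)→w(22) fit y≡17x+6 (mod 26); the inverse of 17 mod 26 is 23. This is an affine cipher: with a=0,…,z=25, each position x becomes (17x+6) mod 26.
Decoding fmgjy: f(5)→23·(5−6)≡3=d; m(12)→23·(12−6)≡8=i; g(6)→23·(6−6)≡0=a; j(9)→23·(9−6)≡17=r; y(24)→23·(24−6)≡24=y (all mod 26).

diary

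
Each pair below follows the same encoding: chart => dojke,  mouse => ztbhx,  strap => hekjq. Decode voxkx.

where

c(2)→d(3) and h(7)→o(14) fit y≡23x+9 (mod 26); the inverse of 23 mod 26 is 17. This is an affine cipher: with a=0,…,z=25, each position x becomes (23x+9) mod 26.
Reversing it on voxkx: v(21)→17·(21−9)≡22=w; o(14)→17·(14−9)≡7=h; x(23)→17·(23−9)≡4=e; k(10)→17·(10−9)≡17=r; x(23)→17·(23−9)≡4=e (all mod 26).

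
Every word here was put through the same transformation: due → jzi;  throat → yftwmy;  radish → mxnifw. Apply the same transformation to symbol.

qtgrdx

The word is reversed, then every letter is shifted forward by 5.
Applying it to symbol: reverse → lobmys; then shift: l+5=q, o+5=t, b+5=g, m+5=r, y+5=d, s+5=x.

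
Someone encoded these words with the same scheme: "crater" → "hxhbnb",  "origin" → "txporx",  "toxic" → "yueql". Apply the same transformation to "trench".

In crater: c→h is +5, r→x is +6, a→h is +7, t→b is +8 — the shift increases by 1 each position. Each letter shifts forward by (position + 5), i.e. 5, 6, 7, … — the shift grows by one for each successive letter.
For trench: t+5=y, r+6=x, e+7=l, n+8=v, c+9=l, h+10=r.

yxlvlr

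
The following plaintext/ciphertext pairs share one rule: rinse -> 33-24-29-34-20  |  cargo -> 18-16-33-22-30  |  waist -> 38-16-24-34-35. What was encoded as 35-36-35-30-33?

tutor

r is letter #18 and maps to 33: an offset of 15. The number is (letter's place in the alphabet, a=1) + 15.
Decoding 35-36-35-30-33: 35→(35−15)÷1=20=t, 36→(36−15)÷1=21=u, 35→(35−15)÷1=20=t, 30→(30−15)÷1=15=o, 33→(33−15)÷1=18=r.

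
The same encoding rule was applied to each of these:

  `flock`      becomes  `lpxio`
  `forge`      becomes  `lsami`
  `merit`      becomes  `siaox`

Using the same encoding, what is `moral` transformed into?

A repeating key of period 3 is used — shifts +6, +4, +9 over and over.
Applying it to moral: m+6=s, o+4=s, r+9=a, a+6=g, l+4=p.

ssagp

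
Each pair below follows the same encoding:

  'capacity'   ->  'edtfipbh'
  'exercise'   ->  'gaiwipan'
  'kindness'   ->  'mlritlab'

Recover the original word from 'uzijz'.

sweet

In capacity: c→e is +2, a→d is +3, p→t is +4, a→f is +5 — the shift increases by 1 each position. Letter i (0-indexed) is shifted by i+2, so successive shifts are 2, 3, 4, ….
Undoing it on uzijz: u−2=s, z−3=w, i−4=e, j−5=e, z−6=t.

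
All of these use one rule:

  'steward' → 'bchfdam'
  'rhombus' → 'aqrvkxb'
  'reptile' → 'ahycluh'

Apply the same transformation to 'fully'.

The shift depends on letter class: consonant s→b is +9, but vowel e→h is +3. Two shifts are in play — +3 for a/e/i/o/u, +9 for every other letter.
For fully: f(cons)+9=o, u(vowel)+3=x, l(cons)+9=u, l(cons)+9=u, y(cons)+9=h.

oxuuh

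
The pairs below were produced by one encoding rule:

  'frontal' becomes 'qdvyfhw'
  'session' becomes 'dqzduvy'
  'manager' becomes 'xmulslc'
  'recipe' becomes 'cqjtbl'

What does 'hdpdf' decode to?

wrist

It's a Vigenère-style cipher with numeric key [11,12,7]: position i shifts by key[i mod 3].
Reversing it on hdpdf: h−11=w, d−12=r, p−7=i, d−11=s, f−12=t.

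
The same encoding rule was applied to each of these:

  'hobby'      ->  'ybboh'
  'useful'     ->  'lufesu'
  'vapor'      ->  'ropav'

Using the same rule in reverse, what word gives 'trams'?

The output letters match the input read backwards: hobby reversed is ybboh. It's just the letters in reverse order.
Decoding trams: then reverse → smart.

smart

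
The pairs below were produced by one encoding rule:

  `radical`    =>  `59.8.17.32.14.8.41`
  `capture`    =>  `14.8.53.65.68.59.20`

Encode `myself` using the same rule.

r(#18)→59 and a(#1)→8: differences scale by 3, so n = 3·pos + 5. With a=1..z=26, the number is 3·pos + 5.
For myself: m=13→44, y=25→80, s=19→62, e=5→20, l=12→41, f=6→23.

44.80.62.20.41.23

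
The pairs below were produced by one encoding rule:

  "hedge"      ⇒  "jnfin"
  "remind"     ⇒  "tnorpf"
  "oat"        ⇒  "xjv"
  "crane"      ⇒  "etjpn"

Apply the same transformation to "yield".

The shift depends on letter class: consonant h→j is +2, but vowel e→n is +9. Vowels shift forward by 9 and consonants shift forward by 2.
Applying it to yield: y(cons)+2=a, i(vowel)+9=r, e(vowel)+9=n, l(cons)+2=n, d(cons)+2=f.

arnnf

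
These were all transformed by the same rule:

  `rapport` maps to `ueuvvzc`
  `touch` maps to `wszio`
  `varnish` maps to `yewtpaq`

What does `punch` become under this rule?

Each letter shifts forward by (position + 3), i.e. 3, 4, 5, … — the shift grows by one for each successive letter.
Applying it to punch: p+3=s, u+4=y, n+5=s, c+6=i, h+7=o.

sysio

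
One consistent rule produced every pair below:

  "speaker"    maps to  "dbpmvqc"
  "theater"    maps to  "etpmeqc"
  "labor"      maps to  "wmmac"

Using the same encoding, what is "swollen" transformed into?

Shifts by position in speaker: pos 0: s→d (+11), pos 1: p→b (+12), pos 2: e→p (+11), pos 3: a→m (+12) — repeating every 2. The shifts repeat in a cycle of length 2: positions 0,1,… shift by +11, +12, then the pattern repeats.
For swollen: s+11=d, w+12=i, o+11=z, l+12=x, l+11=w, e+12=q, n+11=y.

dizxwqy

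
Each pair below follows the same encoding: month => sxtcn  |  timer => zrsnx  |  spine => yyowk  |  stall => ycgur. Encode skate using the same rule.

ytgck

A repeating key of period 2 is used — shifts +6, +9 over and over.
On skate: s+6=y, k+9=t, a+6=g, t+9=c, e+6=k.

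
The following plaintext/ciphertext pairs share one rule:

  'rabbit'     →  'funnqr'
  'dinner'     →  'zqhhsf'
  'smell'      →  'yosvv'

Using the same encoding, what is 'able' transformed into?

unvs

Each letter's alphabet position (a=0..z=25) is mapped through 19·x+20 mod 26 — an affine cipher.
On able: a(0)→19·0+20≡20=u; b(1)→19·1+20≡13=n; l(11)→19·11+20≡21=v; e(4)→19·4+20≡18=s (all mod 26).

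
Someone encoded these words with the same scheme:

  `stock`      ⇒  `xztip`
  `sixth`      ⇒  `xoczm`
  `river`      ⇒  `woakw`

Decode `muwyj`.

It's a Vigenère-style cipher with numeric key [5,6]: position i shifts by key[i mod 2].
Reversing it on muwyj: m−5=h, u−6=o, w−5=r, y−6=s, j−5=e.

horse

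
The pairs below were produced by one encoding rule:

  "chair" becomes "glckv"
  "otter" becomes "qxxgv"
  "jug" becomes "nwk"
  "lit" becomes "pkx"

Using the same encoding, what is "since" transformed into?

wkrgg

The shift depends on letter class: consonant c→g is +4, but vowel a→c is +2. Vowels shift forward by 2 and consonants shift forward by 4.
Applying it to since: s(cons)+4=w, i(vowel)+2=k, n(cons)+4=r, c(cons)+4=g, e(vowel)+2=g.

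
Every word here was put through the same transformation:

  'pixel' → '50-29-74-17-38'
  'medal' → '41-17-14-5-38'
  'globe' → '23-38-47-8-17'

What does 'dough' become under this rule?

14-47-65-23-26

p(#16)→50 and i(#9)→29: differences scale by 3, so n = 3·pos + 2. The formula is n = 3×(alphabet index, a=1) + 2.
On dough: d=4→14, o=15→47, u=21→65, g=7→23, h=8→26.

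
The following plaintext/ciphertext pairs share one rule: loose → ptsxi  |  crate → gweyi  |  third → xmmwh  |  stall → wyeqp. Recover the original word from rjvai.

Shifts by position in loose: pos 0: l→p (+4), pos 1: o→t (+5), pos 2: o→s (+4), pos 3: s→x (+5) — repeating every 2. A repeating key of period 2 is used — shifts +4, +5 over and over.
Undoing it on rjvai: r−4=n, j−5=e, v−4=r, a−5=v, i−4=e.

nerve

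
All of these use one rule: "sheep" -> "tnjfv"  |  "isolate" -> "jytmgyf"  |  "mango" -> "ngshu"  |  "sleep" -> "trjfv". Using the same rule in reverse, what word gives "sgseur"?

random

Shifts by position in sheep: pos 0: s→t (+1), pos 1: h→n (+6), pos 2: e→j (+5), pos 3: e→f (+1), pos 4: p→v (+6) — repeating every 3. A repeating key of period 3 is used — shifts +1, +6, +5 over and over.
Undoing it on sgseur: s−1=r, g−6=a, s−5=n, e−1=d, u−6=o, r−5=m.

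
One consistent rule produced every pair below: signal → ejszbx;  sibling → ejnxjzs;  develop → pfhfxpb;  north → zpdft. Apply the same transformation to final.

rjzbx

The shift depends on letter class: consonant s→e is +12, but vowel i→j is +1. Vowels shift forward by 1 and consonants shift forward by 12.
On final: f(cons)+12=r, i(vowel)+1=j, n(cons)+12=z, a(vowel)+1=b, l(cons)+12=x.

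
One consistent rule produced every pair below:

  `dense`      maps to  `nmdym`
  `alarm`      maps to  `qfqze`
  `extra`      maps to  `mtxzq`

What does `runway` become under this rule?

d(3)→n(13) and e(4)→m(12) fit y≡25x+16 (mod 26); the inverse of 25 mod 26 is 25. Treating letters as 0–25, the rule is x ↦ 25x + 16 (mod 26).
Applying it to runway: r(17)→25·17+16≡25=z; u(20)→25·20+16≡22=w; n(13)→25·13+16≡3=d; w(22)→25·22+16≡20=u; a(0)→25·0+16≡16=q; y(24)→25·24+16≡18=s (all mod 26).

zwduqs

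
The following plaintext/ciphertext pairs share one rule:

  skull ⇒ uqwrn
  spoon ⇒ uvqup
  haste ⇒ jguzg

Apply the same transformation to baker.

dgmkt

A repeating key of period 2 is used — shifts +2, +6 over and over.
On baker: b+2=d, a+6=g, k+2=m, e+6=k, r+2=t.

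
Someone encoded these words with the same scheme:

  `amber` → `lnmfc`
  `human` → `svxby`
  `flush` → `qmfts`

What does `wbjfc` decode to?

Shifts by position in amber: pos 0: a→l (+11), pos 1: m→n (+1), pos 2: b→m (+11), pos 3: e→f (+1) — repeating every 2. The shifts repeat in a cycle of length 2: positions 0,1,… shift by +11, +1, then the pattern repeats.
Undoing it on wbjfc: w−11=l, b−1=a, j−11=y, f−1=e, c−11=r.

layer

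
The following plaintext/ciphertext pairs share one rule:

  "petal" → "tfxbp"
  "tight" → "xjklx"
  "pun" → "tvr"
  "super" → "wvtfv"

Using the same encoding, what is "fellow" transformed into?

jfpppa

The shift depends on letter class: consonant p→t is +4, but vowel e→f is +1. Two shifts are in play — +1 for a/e/i/o/u, +4 for every other letter.
On fellow: f(cons)+4=j, e(vowel)+1=f, l(cons)+4=p, l(cons)+4=p, o(vowel)+1=p, w(cons)+4=a.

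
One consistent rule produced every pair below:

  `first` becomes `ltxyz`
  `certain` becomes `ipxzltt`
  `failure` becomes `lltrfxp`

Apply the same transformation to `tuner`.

zftpx

The rule splits by letter class: vowels +11, consonants +6.
Applying it to tuner: t(cons)+6=z, u(vowel)+11=f, n(cons)+6=t, e(vowel)+11=p, r(cons)+6=x.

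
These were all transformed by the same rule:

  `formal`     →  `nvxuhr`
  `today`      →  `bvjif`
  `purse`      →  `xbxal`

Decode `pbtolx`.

The shifts repeat in a cycle of length 3: positions 0,1,… shift by +8, +7, +6, then the pattern repeats.
Reversing it on pbtolx: p−8=h, b−7=u, t−6=n, o−8=g, l−7=e, x−6=r.

hunger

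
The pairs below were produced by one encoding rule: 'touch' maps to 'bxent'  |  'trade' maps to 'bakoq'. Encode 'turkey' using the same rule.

In touch: t→b is +8, o→x is +9, u→e is +10, c→n is +11 — the shift increases by 1 each position. Each letter shifts forward by (position + 8), i.e. 8, 9, 10, … — the shift grows by one for each successive letter.
On turkey: t+8=b, u+9=d, r+10=b, k+11=v, e+12=q, y+13=l.

bdbvql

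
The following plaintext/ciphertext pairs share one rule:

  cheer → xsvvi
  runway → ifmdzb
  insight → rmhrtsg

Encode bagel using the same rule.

yztvo

Each pair mirrors across the alphabet (c↔x, h↔s, e↔v): positions sum to 25. Letters are reflected about the middle of the alphabet (position → 25−position): Atbash.
On bagel: b↔y, a↔z, g↔t, e↔v, l↔o.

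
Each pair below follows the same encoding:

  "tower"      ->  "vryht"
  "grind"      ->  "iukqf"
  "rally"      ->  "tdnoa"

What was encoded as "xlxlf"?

It's a Vigenère-style cipher with numeric key [2,3]: position i shifts by key[i mod 2].
Reversing it on xlxlf: x−2=v, l−3=i, x−2=v, l−3=i, f−2=d.

vivid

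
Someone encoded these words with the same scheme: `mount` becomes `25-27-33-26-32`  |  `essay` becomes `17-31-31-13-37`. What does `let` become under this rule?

24-17-32

m is letter #13 and maps to 25: an offset of 12. Letters become their 1-based position plus 12 (so a→13, b→14, …).
On let: l=12→24, e=5→17, t=20→32.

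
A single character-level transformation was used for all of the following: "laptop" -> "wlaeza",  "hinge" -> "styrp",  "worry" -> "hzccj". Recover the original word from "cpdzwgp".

resolve

Compare letters: l→w is +11, a→l is +11, p→a is +11 — a constant shift. Each letter is shifted forward by 11 in the alphabet (a Caesar shift of +11).
Decoding cpdzwgp: c−11=r, p−11=e, d−11=s, z−11=o, w−11=l, g−11=v, p−11=e.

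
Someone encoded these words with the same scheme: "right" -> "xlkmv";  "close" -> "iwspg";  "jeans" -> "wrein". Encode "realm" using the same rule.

qpeiv

Two steps: reverse the string, then apply a Caesar shift of +4.
For realm: reverse → mlaer; then shift: m+4=q, l+4=p, a+4=e, e+4=i, r+4=v.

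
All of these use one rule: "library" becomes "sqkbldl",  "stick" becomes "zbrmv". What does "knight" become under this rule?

rvrqsf

In library: l→s is +7, i→q is +8, b→k is +9, r→b is +10 — the shift increases by 1 each position. The shift increases by 1 at each position, starting from +7: 7, 8, 9, ….
For knight: k+7=r, n+8=v, i+9=r, g+10=q, h+11=s, t+12=f.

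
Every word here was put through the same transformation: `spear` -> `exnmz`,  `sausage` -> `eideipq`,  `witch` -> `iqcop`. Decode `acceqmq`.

outside

The shifts repeat in a cycle of length 3: positions 0,1,… shift by +12, +8, +9, then the pattern repeats.
Reversing it on acceqmq: a−12=o, c−8=u, c−9=t, e−12=s, q−8=i, m−9=d, q−12=e.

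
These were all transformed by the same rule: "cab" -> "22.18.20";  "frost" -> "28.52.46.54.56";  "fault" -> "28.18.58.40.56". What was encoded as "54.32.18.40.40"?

With a=1..z=26, the number is 2·pos + 16.
Undoing it on 54.32.18.40.40: 54→(54−16)÷2=19=s, 32→(32−16)÷2=8=h, 18→(18−16)÷2=1=a, 40→(40−16)÷2=12=l, 40→(40−16)÷2=12=l.

shall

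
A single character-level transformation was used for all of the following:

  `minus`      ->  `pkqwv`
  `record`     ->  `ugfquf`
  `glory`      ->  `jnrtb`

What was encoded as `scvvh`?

Shifts by position in minus: pos 0: m→p (+3), pos 1: i→k (+2), pos 2: n→q (+3), pos 3: u→w (+2) — repeating every 2. It's a Vigenère-style cipher with numeric key [3,2]: position i shifts by key[i mod 2].
Decoding scvvh: s−3=p, c−2=a, v−3=s, v−2=t, h−3=e.

paste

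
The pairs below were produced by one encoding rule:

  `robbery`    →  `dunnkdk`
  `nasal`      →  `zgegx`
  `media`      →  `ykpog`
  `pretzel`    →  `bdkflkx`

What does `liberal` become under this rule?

The shift depends on letter class: consonant r→d is +12, but vowel o→u is +6. Vowels shift forward by 6 and consonants shift forward by 12.
On liberal: l(cons)+12=x, i(vowel)+6=o, b(cons)+12=n, e(vowel)+6=k, r(cons)+12=d, a(vowel)+6=g, l(cons)+12=x.

xonkdgx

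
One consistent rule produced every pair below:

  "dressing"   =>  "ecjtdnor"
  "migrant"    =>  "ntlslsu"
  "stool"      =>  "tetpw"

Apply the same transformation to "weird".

xpnso

The shifts repeat in a cycle of length 3: positions 0,1,… shift by +1, +11, +5, then the pattern repeats.
On weird: w+1=x, e+11=p, i+5=n, r+1=s, d+11=o.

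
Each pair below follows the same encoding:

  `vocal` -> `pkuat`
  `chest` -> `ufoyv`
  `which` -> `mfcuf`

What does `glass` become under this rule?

itayy

This is an affine cipher: with a=0,…,z=25, each position x becomes (23x+0) mod 26.
For glass: g(6)→23·6+0≡8=i; l(11)→23·11+0≡19=t; a(0)→23·0+0≡0=a; s(18)→23·18+0≡24=y; s(18)→23·18+0≡24=y (all mod 26).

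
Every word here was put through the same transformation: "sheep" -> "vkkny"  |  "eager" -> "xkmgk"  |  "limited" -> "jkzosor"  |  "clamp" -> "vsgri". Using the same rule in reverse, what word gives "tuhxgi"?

The output letters match the input read backwards, each shifted +6: sheep reversed is peehs. Read the word backwards and shift each letter +6.
Reversing it on tuhxgi: shift back: t−6=n, u−6=o, h−6=b, x−6=r, g−6=a, i−6=c → nobrac; then reverse → carbon.

carbon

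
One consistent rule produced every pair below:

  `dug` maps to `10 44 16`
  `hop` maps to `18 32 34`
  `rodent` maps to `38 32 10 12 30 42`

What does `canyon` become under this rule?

8 4 30 52 32 30

d(#4)→10 and u(#21)→44: differences scale by 2, so n = 2·pos + 2. Each letter becomes 2×(its alphabet position, a=1..z=26) + 2.
On canyon: c=3→8, a=1→4, n=14→30, y=25→52, o=15→32, n=14→30.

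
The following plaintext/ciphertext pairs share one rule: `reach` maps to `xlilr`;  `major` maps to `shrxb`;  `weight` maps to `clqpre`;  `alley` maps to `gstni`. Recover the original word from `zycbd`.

In reach: r→x is +6, e→l is +7, a→i is +8, c→l is +9 — the shift increases by 1 each position. Each letter shifts forward by (position + 6), i.e. 6, 7, 8, … — the shift grows by one for each successive letter.
Undoing it on zycbd: z−6=t, y−7=r, c−8=u, b−9=s, d−10=t.

trust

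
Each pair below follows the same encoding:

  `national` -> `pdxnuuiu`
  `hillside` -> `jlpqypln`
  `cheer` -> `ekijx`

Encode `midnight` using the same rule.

olhsonpc

In national: n→p is +2, a→d is +3, t→x is +4, i→n is +5 — the shift increases by 1 each position. Letter i (0-indexed) is shifted by i+2, so successive shifts are 2, 3, 4, ….
Applying it to midnight: m+2=o, i+3=l, d+4=h, n+5=s, i+6=o, g+7=n, h+8=p, t+9=c.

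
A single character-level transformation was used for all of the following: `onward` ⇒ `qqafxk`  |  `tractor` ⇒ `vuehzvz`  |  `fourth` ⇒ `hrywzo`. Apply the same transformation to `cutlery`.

In onward: o→q is +2, n→q is +3, w→a is +4, a→f is +5 — the shift increases by 1 each position. Letter i (0-indexed) is shifted by i+2, so successive shifts are 2, 3, 4, ….
On cutlery: c+2=e, u+3=x, t+4=x, l+5=q, e+6=k, r+7=y, y+8=g.

exxqkyg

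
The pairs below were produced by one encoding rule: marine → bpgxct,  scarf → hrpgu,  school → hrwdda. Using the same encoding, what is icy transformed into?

xrn

Compare letters: m→b is +15, a→p is +15, r→g is +15 — a constant shift. Every letter moves 15 places later in the alphabet, wrapping around z→a.
Applying it to icy: i+15=x, c+15=r, y+15=n.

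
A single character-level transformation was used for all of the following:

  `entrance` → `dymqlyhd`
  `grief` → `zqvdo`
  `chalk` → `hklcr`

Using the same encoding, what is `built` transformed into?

e(4)→d(3) and n(13)→y(24) fit y≡11x+11 (mod 26); the inverse of 11 mod 26 is 19. This is an affine cipher: with a=0,…,z=25, each position x becomes (11x+11) mod 26.
Applying it to built: b(1)→11·1+11≡22=w; u(20)→11·20+11≡23=x; i(8)→11·8+11≡21=v; l(11)→11·11+11≡2=c; t(19)→11·19+11≡12=m (all mod 26).

wxvcm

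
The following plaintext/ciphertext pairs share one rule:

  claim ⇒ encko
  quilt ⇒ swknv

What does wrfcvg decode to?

update

Compare letters: c→e is +2, l→n is +2, a→c is +2 — a constant shift. It's a constant shift of +2 (ROT2).
Decoding wrfcvg: w−2=u, r−2=p, f−2=d, c−2=a, v−2=t, g−2=e.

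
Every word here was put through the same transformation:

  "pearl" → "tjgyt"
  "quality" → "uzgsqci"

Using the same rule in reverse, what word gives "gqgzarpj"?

classify

Each letter shifts forward by (position + 4), i.e. 4, 5, 6, … — the shift grows by one for each successive letter.
Undoing it on gqgzarpj: g−4=c, q−5=l, g−6=a, z−7=s, a−8=s, r−9=i, p−10=f, j−11=y.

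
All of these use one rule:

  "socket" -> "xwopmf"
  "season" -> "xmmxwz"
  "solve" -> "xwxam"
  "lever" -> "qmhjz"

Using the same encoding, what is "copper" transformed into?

Shifts by position in socket: pos 0: s→x (+5), pos 1: o→w (+8), pos 2: c→o (+12), pos 3: k→p (+5), pos 4: e→m (+8), pos 5: t→f (+12) — repeating every 3. The shifts repeat in a cycle of length 3: positions 0,1,… shift by +5, +8, +12, then the pattern repeats.
Applying it to copper: c+5=h, o+8=w, p+12=b, p+5=u, e+8=m, r+12=d.

hwbumd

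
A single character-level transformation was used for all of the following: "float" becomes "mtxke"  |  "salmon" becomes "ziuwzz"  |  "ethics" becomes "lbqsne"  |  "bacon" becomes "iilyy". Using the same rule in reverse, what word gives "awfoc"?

tower

In float: f→m is +7, l→t is +8, o→x is +9, a→k is +10 — the shift increases by 1 each position. Each letter shifts forward by (position + 7), i.e. 7, 8, 9, … — the shift grows by one for each successive letter.
Decoding awfoc: a−7=t, w−8=o, f−9=w, o−10=e, c−11=r.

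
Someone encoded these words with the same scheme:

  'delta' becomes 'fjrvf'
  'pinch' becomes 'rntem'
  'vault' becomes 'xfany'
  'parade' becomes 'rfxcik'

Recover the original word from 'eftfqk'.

candle

Shifts by position in delta: pos 0: d→f (+2), pos 1: e→j (+5), pos 2: l→r (+6), pos 3: t→v (+2), pos 4: a→f (+5) — repeating every 3. It's a Vigenère-style cipher with numeric key [2,5,6]: position i shifts by key[i mod 3].
Reversing it on eftfqk: e−2=c, f−5=a, t−6=n, f−2=d, q−5=l, k−6=e.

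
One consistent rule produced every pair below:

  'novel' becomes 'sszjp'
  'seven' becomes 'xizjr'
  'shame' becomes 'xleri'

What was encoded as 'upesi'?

plane

It's a Vigenère-style cipher with numeric key [5,4,4]: position i shifts by key[i mod 3].
Decoding upesi: u−5=p, p−4=l, e−4=a, s−5=n, i−4=e.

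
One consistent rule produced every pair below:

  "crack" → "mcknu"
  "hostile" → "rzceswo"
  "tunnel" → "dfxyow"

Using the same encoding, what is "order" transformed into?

Shifts by position in crack: pos 0: c→m (+10), pos 1: r→c (+11), pos 2: a→k (+10), pos 3: c→n (+11) — repeating every 2. It's a Vigenère-style cipher with numeric key [10,11]: position i shifts by key[i mod 2].
On order: o+10=y, r+11=c, d+10=n, e+11=p, r+10=b.

ycnpb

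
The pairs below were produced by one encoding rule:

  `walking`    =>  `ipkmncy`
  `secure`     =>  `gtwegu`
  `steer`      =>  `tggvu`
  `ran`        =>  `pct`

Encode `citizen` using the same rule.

The output letters match the input read backwards, each shifted +2: walking reversed is gniklaw. The word is reversed, then every letter is shifted forward by 2.
On citizen: reverse → nezitic; then shift: n+2=p, e+2=g, z+2=b, i+2=k, t+2=v, i+2=k, c+2=e.

pgbkvke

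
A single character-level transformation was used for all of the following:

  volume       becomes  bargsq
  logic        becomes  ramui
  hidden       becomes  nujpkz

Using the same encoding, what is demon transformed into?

jqsat

Shifts by position in volume: pos 0: v→b (+6), pos 1: o→a (+12), pos 2: l→r (+6), pos 3: u→g (+12) — repeating every 2. It's a Vigenère-style cipher with numeric key [6,12]: position i shifts by key[i mod 2].
For demon: d+6=j, e+12=q, m+6=s, o+12=a, n+6=t.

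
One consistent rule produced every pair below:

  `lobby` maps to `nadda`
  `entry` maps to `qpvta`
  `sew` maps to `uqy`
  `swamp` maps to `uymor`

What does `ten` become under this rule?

The shift depends on letter class: consonant l→n is +2, but vowel o→a is +12. The rule splits by letter class: vowels +12, consonants +2.
On ten: t(cons)+2=v, e(vowel)+12=q, n(cons)+2=p.

vqp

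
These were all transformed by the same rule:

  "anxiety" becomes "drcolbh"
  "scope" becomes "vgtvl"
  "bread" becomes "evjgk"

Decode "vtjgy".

spear

In anxiety: a→d is +3, n→r is +4, x→c is +5, i→o is +6 — the shift increases by 1 each position. Each letter shifts forward by (position + 3), i.e. 3, 4, 5, … — the shift grows by one for each successive letter.
Decoding vtjgy: v−3=s, t−4=p, j−5=e, g−6=a, y−7=r.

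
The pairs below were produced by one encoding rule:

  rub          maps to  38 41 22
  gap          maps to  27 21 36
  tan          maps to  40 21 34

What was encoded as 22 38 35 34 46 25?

r is letter #18 and maps to 38: an offset of 20. Each letter is replaced by its alphabet position (a=1..z=26) + 20.
Reversing it on 22 38 35 34 46 25: 22→(22−20)÷1=2=b, 38→(38−20)÷1=18=r, 35→(35−20)÷1=15=o, 34→(34−20)÷1=14=n, 46→(46−20)÷1=26=z, 25→(25−20)÷1=5=e.

bronze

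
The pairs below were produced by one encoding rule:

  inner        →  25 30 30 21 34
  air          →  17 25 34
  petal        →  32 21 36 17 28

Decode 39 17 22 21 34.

i is letter #9 and maps to 25: an offset of 16. The number is (letter's place in the alphabet, a=1) + 16.
Undoing it on 39 17 22 21 34: 39→(39−16)÷1=23=w, 17→(17−16)÷1=1=a, 22→(22−16)÷1=6=f, 21→(21−16)÷1=5=e, 34→(34−16)÷1=18=r.

wafer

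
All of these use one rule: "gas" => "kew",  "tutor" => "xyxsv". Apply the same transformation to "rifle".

Compare letters: g→k is +4, a→e is +4, s→w is +4 — a constant shift. It's a constant shift of +4 (ROT4).
For rifle: r+4=v, i+4=m, f+4=j, l+4=p, e+4=i.

vmjpi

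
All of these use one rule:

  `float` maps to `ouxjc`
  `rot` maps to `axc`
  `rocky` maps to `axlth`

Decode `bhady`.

Compare letters: f→o is +9, l→u is +9, o→x is +9 — a constant shift. Each letter is shifted forward by 9 in the alphabet (a Caesar shift of +9).
Undoing it on bhady: b−9=s, h−9=y, a−9=r, d−9=u, y−9=p.

syrup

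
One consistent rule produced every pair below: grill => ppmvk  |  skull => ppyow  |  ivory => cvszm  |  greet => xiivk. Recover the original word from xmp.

The output letters match the input read backwards, each shifted +4: grill reversed is llirg. The word is reversed, then every letter is shifted forward by 4.
Reversing it on xmp: shift back: x−4=t, m−4=i, p−4=l → til; then reverse → lit.

lit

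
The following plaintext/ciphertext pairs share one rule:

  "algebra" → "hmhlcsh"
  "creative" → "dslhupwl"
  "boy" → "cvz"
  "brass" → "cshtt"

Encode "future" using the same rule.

gbubsl

The shift depends on letter class: consonant l→m is +1, but vowel a→h is +7. Vowels shift forward by 7 and consonants shift forward by 1.
On future: f(cons)+1=g, u(vowel)+7=b, t(cons)+1=u, u(vowel)+7=b, r(cons)+1=s, e(vowel)+7=l.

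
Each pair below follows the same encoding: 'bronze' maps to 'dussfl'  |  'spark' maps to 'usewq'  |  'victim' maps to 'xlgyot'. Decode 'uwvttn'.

In bronze: b→d is +2, r→u is +3, o→s is +4, n→s is +5 — the shift increases by 1 each position. The shift increases by 1 at each position, starting from +2: 2, 3, 4, ….
Undoing it on uwvttn: u−2=s, w−3=t, v−4=r, t−5=o, t−6=n, n−7=g.

strong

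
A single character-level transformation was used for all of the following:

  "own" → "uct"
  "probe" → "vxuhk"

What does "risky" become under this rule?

xoyqe

Each letter is shifted forward by 6 in the alphabet (a Caesar shift of +6).
Applying it to risky: r+6=x, i+6=o, s+6=y, k+6=q, y+6=e.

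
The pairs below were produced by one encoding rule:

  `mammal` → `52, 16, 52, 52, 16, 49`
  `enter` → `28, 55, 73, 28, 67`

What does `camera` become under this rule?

m(#13)→52 and a(#1)→16: differences scale by 3, so n = 3·pos + 13. With a=1..z=26, the number is 3·pos + 13.
Applying it to camera: c=3→22, a=1→16, m=13→52, e=5→28, r=18→67, a=1→16.

22, 16, 52, 28, 67, 16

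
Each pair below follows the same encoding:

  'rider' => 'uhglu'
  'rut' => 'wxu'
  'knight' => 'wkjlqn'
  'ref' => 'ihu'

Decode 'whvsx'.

upset

The output letters match the input read backwards, each shifted +3: rider reversed is redir. Two steps: reverse the string, then apply a Caesar shift of +3.
Reversing it on whvsx: shift back: w−3=t, h−3=e, v−3=s, s−3=p, x−3=u → tespu; then reverse → upset.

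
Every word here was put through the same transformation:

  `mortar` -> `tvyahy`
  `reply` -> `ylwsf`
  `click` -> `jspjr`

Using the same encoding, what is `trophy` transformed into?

ayvwof

Compare letters: m→t is +7, o→v is +7, r→y is +7 — a constant shift. It's a constant shift of +7 (ROT7).
On trophy: t+7=a, r+7=y, o+7=v, p+7=w, h+7=o, y+7=f.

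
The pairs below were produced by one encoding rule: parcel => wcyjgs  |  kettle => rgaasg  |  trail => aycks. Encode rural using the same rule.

The rule splits by letter class: vowels +2, consonants +7.
Applying it to rural: r(cons)+7=y, u(vowel)+2=w, r(cons)+7=y, a(vowel)+2=c, l(cons)+7=s.

ywycs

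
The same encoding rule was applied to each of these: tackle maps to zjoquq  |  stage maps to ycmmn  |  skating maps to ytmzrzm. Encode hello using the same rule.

nnxrx

Shifts by position in tackle: pos 0: t→z (+6), pos 1: a→j (+9), pos 2: c→o (+12), pos 3: k→q (+6), pos 4: l→u (+9), pos 5: e→q (+12) — repeating every 3. A repeating key of period 3 is used — shifts +6, +9, +12 over and over.
For hello: h+6=n, e+9=n, l+12=x, l+6=r, o+9=x.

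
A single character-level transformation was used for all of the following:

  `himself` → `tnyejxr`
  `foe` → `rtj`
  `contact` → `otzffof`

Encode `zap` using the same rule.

lfb

The shift depends on letter class: consonant h→t is +12, but vowel i→n is +5. Two shifts are in play — +5 for a/e/i/o/u, +12 for every other letter.
For zap: z(cons)+12=l, a(vowel)+5=f, p(cons)+12=b.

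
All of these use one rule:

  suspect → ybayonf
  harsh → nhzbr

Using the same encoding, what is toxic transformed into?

The shift increases by 1 at each position, starting from +6: 6, 7, 8, ….
For toxic: t+6=z, o+7=v, x+8=f, i+9=r, c+10=m.

zvfrm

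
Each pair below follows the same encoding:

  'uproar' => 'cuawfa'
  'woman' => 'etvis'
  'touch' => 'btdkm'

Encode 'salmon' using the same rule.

afuutw

Shifts by position in uproar: pos 0: u→c (+8), pos 1: p→u (+5), pos 2: r→a (+9), pos 3: o→w (+8), pos 4: a→f (+5), pos 5: r→a (+9) — repeating every 3. A repeating key of period 3 is used — shifts +8, +5, +9 over and over.
On salmon: s+8=a, a+5=f, l+9=u, m+8=u, o+5=t, n+9=w.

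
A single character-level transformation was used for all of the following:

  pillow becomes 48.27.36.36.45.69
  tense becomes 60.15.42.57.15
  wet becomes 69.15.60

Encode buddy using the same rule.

p(#16)→48 and i(#9)→27: differences scale by 3, so n = 3·pos + 0. Each letter becomes 3×(its alphabet position, a=1..z=26).
For buddy: b=2→6, u=21→63, d=4→12, d=4→12, y=25→75.

6.63.12.12.75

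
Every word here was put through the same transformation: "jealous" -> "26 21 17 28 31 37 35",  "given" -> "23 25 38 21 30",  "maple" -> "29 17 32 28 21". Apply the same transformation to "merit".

j is letter #10 and maps to 26: an offset of 16. Each letter is replaced by its alphabet position (a=1..z=26) + 16.
Applying it to merit: m=13→29, e=5→21, r=18→34, i=9→25, t=20→36.

29 21 34 25 36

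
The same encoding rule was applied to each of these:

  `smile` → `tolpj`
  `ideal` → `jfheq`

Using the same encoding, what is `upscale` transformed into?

vrvgfrl

In smile: s→t is +1, m→o is +2, i→l is +3, l→p is +4 — the shift increases by 1 each position. Each letter shifts forward by (position + 1), i.e. 1, 2, 3, … — the shift grows by one for each successive letter.
On upscale: u+1=v, p+2=r, s+3=v, c+4=g, a+5=f, l+6=r, e+7=l.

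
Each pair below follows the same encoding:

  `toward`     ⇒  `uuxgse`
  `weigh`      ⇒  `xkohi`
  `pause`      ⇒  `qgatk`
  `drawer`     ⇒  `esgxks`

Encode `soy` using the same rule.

The shift depends on letter class: consonant t→u is +1, but vowel o→u is +6. The rule splits by letter class: vowels +6, consonants +1.
Applying it to soy: s(cons)+1=t, o(vowel)+6=u, y(cons)+1=z.

tuz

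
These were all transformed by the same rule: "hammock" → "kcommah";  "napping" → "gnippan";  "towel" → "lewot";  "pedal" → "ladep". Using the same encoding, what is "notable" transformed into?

It's just the letters in reverse order.
For notable: reverse → elbaton.

elbaton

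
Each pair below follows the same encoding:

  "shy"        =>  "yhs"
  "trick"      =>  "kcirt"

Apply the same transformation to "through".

hguorht

It's just the letters in reverse order.
On through: reverse → hguorht.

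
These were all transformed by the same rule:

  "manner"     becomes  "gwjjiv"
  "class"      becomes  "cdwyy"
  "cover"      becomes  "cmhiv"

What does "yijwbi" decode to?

m(12)→g(6) and a(0)→w(22) fit y≡3x+22 (mod 26); the inverse of 3 mod 26 is 9. Treating letters as 0–25, the rule is x ↦ 3x + 22 (mod 26).
Undoing it on yijwbi: y(24)→9·(24−22)≡18=s; i(8)→9·(8−22)≡4=e; j(9)→9·(9−22)≡13=n; w(22)→9·(22−22)≡0=a; b(1)→9·(1−22)≡19=t; i(8)→9·(8−22)≡4=e (all mod 26).

senate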